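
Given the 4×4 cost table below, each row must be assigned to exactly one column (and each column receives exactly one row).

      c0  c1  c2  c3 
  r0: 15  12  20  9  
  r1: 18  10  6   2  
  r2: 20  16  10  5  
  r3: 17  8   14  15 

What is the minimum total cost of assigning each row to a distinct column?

optimal assignment: row0→col0 (cost 15), row1→col2 (cost 6), row2→col3 (cost 5), row3→col1 (cost 8)
total = 15 + 6 + 5 + 8 = 34

Minimum assignment cost: 34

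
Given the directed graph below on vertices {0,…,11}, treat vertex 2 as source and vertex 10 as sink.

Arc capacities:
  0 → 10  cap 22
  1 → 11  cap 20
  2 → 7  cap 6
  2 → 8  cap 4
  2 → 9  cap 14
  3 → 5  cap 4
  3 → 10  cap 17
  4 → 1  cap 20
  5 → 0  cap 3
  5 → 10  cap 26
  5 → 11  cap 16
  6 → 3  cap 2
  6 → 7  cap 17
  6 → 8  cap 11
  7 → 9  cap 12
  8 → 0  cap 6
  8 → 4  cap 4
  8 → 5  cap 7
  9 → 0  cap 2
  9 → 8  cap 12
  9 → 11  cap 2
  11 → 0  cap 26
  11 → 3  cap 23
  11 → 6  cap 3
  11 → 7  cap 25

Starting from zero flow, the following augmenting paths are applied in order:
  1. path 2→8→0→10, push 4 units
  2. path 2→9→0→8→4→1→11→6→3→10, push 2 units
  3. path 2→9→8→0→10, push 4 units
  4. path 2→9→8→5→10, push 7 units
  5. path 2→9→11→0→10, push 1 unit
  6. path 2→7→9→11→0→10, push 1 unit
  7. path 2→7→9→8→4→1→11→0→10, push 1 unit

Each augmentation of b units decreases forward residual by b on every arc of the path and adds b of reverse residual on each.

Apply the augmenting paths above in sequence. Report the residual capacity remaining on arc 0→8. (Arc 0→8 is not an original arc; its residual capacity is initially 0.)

Residual capacity of (0,8): 6

after path 1 (2→8→0→10, push 4): res(0,8)=4
after path 2 (2→9→0→8→4→1→11→6→3→10, push 2): res(0,8)=2
after path 3 (2→9→8→0→10, push 4): res(0,8)=6
after path 4 (2→9→8→5→10, push 7): res(0,8)=6
after path 5 (2→9→11→0→10, push 1): res(0,8)=6
after path 6 (2→7→9→11→0→10, push 1): res(0,8)=6
after path 7 (2→7→9→8→4→1→11→0→10, push 1): res(0,8)=6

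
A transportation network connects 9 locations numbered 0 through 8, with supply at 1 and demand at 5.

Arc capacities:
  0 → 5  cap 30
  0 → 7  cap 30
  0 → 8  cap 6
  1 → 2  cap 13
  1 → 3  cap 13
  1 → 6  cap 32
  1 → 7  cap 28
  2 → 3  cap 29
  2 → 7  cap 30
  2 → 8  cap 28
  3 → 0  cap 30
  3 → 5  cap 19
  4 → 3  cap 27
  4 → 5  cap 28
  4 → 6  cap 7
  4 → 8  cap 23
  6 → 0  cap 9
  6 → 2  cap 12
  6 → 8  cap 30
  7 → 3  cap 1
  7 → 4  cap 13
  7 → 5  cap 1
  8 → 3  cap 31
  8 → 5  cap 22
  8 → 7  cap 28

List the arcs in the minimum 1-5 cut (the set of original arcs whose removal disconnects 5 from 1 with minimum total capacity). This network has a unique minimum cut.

augment #1: 1→3→5 push 13
augment #2: 1→7→5 push 1
augment #3: 1→2→3→5 push 6
augment #4: 1→2→8→5 push 7
augment #5: 1→6→0→5 push 9
augment #6: 1→6→8→5 push 15
augment #7: 1→7→4→5 push 13
augment #8: 1→7→3→0→5 push 1
augment #9: 1→6→2→3→0→5 push 8
max flow = 73; residual-reachable set from 1 gives S-side
cut edges (S→T): {(1,2), (1,3), (1,6), (7,3), (7,4), (7,5)} total cap 73

Min-cut arcs: {(1,2), (1,3), (1,6), (7,3), (7,4), (7,5)} (total capacity 73)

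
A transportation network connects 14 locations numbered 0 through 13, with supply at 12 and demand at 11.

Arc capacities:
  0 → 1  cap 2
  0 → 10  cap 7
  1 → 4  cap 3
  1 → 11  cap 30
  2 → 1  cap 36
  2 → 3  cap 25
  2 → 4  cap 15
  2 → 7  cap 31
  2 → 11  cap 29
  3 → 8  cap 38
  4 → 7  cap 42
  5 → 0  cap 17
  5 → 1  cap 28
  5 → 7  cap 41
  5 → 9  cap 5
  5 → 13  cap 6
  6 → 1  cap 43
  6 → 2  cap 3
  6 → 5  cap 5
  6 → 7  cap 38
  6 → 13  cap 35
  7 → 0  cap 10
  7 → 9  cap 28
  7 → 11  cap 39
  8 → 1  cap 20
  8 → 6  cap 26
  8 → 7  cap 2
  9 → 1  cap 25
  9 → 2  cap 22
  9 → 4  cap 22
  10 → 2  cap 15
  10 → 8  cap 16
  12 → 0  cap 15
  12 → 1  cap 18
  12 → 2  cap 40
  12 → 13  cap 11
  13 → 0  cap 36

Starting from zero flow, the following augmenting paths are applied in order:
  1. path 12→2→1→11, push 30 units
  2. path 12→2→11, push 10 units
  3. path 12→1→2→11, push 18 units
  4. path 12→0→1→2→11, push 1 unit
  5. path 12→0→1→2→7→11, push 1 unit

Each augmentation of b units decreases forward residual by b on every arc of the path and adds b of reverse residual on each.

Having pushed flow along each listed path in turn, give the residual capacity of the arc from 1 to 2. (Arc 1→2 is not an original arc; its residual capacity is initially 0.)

after path 1 (12→2→1→11, push 30): res(1,2)=30
after path 2 (12→2→11, push 10): res(1,2)=30
after path 3 (12→1→2→11, push 18): res(1,2)=12
after path 4 (12→0→1→2→11, push 1): res(1,2)=11
after path 5 (12→0→1→2→7→11, push 1): res(1,2)=10

Residual capacity of (1,2): 10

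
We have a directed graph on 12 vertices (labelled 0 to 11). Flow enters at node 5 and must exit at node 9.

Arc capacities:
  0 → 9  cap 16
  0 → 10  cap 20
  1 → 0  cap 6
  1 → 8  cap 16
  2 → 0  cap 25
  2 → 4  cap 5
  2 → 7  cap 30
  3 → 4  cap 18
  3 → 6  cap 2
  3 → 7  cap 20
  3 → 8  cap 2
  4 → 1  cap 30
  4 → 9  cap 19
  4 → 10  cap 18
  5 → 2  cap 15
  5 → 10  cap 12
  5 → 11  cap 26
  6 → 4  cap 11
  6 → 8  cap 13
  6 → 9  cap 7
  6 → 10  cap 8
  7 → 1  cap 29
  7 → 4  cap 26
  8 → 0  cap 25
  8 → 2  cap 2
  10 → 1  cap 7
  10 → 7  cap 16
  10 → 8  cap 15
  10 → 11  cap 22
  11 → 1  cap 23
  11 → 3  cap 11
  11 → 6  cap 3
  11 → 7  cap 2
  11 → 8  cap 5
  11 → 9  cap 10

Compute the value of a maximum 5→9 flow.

augment #1: 5→11→9 bottleneck 10, total now 10
augment #2: 5→2→0→9 bottleneck 15, total now 25
augment #3: 5→11→6→9 bottleneck 3, total now 28
augment #4: 5→10→1→0→9 bottleneck 1, total now 29
augment #5: 5→10→7→4→9 bottleneck 11, total now 40
augment #6: 5→11→3→4→9 bottleneck 8, total now 48
augment #7: 5→11→3→6→9 bottleneck 2, total now 50

Maximum flow value: 50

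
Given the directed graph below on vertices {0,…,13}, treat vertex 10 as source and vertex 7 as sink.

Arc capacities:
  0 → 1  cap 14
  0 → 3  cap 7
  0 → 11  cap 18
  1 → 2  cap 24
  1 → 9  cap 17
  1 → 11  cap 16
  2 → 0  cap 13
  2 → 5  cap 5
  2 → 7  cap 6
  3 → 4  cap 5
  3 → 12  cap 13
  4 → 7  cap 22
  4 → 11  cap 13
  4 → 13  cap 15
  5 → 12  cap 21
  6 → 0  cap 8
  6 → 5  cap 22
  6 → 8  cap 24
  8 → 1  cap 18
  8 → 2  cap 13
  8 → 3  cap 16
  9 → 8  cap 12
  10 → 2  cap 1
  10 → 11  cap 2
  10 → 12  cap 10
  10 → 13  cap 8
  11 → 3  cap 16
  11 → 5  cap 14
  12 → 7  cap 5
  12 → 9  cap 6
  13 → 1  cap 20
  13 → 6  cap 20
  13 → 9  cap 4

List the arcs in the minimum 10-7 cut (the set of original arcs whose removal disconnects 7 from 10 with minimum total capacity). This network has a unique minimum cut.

augment #1: 10→2→7 push 1
augment #2: 10→12→7 push 5
augment #3: 10→11→3→4→7 push 2
augment #4: 10→13→1→2→7 push 5
augment #5: 10→12→9→8→3→4→7 push 3
max flow = 16; residual-reachable set from 10 gives S-side
cut edges (S→T): {(2,7), (3,4), (12,7)} total cap 16

Min-cut arcs: {(2,7), (3,4), (12,7)} (total capacity 16)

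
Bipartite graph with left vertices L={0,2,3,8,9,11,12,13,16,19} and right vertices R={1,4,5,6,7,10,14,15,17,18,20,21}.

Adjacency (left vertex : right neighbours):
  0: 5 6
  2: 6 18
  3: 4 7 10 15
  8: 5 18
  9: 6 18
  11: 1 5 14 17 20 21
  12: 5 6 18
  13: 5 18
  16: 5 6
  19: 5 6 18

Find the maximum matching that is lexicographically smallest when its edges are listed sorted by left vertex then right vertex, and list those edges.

Lex-smallest maximum matching: {(0,5), (2,6), (3,4), (8,18), (11,1)}

|M| = 5 (so the lex-smallest maximum matching has 5 edges)
process left vertices in ascending order; for each, take the smallest-labelled available neighbour that still permits 5 edges overall, or leave it unmatched if none does
lex-smallest matching: {0-5, 2-6, 3-4, 8-18, 11-1}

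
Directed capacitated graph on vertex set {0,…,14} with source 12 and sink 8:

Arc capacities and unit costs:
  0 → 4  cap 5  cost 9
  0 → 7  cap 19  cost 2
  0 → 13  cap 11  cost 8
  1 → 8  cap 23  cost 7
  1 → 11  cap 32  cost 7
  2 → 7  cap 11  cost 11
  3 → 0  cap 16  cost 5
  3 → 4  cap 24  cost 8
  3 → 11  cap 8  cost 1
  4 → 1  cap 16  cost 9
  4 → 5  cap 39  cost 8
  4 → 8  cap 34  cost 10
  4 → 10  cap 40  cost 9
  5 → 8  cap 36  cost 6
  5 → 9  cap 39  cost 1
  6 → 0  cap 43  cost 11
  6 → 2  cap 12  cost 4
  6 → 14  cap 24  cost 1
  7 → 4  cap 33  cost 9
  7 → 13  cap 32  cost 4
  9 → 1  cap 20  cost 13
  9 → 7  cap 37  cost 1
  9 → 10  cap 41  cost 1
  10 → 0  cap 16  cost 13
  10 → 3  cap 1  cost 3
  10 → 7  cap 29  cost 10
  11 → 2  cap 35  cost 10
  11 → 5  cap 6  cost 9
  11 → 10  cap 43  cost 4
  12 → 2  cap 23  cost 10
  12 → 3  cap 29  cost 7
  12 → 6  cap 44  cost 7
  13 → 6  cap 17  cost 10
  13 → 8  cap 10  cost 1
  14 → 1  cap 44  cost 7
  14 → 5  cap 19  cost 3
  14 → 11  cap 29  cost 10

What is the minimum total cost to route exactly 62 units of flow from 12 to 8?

shortest-cost path #1: 12→6→14→5→8 push 19 @ unit cost 17 (adds 323)
shortest-cost path #2: 12→3→0→7→13→8 push 10 @ unit cost 19 (adds 190)
shortest-cost path #3: 12→6→14→1→8 push 5 @ unit cost 22 (adds 110)
shortest-cost path #4: 12→3→11→5→8 push 6 @ unit cost 23 (adds 138)
shortest-cost path #5: 12→3→4→8 push 13 @ unit cost 25 (adds 325)
shortest-cost path #6: 12→6→0→3→4→8 push 9 @ unit cost 31 (adds 279)
total cost = 1365

Minimum cost for 62 units: 1365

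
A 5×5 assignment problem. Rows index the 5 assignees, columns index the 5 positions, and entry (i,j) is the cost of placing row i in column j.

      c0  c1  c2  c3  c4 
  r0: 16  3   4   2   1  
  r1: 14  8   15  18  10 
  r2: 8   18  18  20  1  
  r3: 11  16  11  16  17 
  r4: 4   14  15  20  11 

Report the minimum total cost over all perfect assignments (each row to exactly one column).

optimal assignment: row0→col3 (cost 2), row1→col1 (cost 8), row2→col4 (cost 1), row3→col2 (cost 11), row4→col0 (cost 4)
total = 2 + 8 + 1 + 11 + 4 = 26

Minimum assignment cost: 26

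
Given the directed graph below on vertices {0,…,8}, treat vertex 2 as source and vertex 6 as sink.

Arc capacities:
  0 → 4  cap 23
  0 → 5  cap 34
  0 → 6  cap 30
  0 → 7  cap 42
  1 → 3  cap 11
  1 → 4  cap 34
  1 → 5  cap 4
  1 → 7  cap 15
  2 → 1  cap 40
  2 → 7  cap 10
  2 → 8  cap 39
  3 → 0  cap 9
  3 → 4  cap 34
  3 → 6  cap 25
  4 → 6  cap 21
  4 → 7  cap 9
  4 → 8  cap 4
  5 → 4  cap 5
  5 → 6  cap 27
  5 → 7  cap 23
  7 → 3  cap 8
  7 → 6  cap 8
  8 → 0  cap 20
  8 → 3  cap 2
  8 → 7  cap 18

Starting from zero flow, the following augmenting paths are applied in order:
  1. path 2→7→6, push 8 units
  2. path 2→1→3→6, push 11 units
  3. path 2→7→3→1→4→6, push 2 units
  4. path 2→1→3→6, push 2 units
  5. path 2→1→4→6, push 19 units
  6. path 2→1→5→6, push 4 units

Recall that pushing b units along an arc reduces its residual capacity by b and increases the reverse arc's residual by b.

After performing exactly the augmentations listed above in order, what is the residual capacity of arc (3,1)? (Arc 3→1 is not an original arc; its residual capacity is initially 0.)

after path 1 (2→7→6, push 8): res(3,1)=0
after path 2 (2→1→3→6, push 11): res(3,1)=11
after path 3 (2→7→3→1→4→6, push 2): res(3,1)=9
after path 4 (2→1→3→6, push 2): res(3,1)=11
after path 5 (2→1→4→6, push 19): res(3,1)=11
after path 6 (2→1→5→6, push 4): res(3,1)=11

Residual capacity of (3,1): 11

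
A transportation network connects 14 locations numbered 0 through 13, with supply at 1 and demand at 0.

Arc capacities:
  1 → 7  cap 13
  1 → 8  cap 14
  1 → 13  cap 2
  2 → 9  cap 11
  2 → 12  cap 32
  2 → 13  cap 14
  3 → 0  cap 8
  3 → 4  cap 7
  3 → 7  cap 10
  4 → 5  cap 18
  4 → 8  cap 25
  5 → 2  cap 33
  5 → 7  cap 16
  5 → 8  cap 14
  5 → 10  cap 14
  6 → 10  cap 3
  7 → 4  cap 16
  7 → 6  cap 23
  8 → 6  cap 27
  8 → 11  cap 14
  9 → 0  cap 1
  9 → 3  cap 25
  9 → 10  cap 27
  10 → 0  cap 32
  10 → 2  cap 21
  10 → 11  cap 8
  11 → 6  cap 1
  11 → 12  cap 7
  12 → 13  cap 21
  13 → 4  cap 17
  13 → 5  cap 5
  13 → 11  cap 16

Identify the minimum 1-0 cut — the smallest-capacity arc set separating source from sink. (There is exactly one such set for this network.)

augment #1: 1→7→6→10→0 push 3
augment #2: 1→13→5→10→0 push 2
augment #3: 1→7→4→5→10→0 push 10
augment #4: 1→8→6→7→4→5→10→0 push 2
augment #5: 1→8→6→7→4→5→2→9→0 push 1
augment #6: 1→8→11→12→13→5→2→9→3→0 push 3
augment #7: 1→8→11→12→13→4→5→2→9→3→0 push 4
max flow = 25; residual-reachable set from 1 gives S-side
cut edges (S→T): {(1,7), (1,13), (6,10), (11,12)} total cap 25

Min-cut arcs: {(1,7), (1,13), (6,10), (11,12)} (total capacity 25)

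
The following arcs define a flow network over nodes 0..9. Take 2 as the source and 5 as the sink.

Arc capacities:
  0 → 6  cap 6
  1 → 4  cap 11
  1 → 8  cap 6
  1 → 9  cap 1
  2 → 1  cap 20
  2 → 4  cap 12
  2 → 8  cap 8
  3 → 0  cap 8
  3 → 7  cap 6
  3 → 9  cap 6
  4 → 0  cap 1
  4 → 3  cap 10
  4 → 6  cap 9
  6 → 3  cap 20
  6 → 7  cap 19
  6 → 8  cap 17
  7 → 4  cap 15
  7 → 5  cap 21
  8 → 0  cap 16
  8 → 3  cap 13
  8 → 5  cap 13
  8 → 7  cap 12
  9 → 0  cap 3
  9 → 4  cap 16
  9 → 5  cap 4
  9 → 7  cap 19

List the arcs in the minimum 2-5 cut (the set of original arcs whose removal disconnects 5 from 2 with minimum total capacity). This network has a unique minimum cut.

Min-cut arcs: {(1,8), (1,9), (2,8), (4,0), (4,3), (4,6)} (total capacity 35)

augment #1: 2→8→5 push 8
augment #2: 2→1→8→5 push 5
augment #3: 2→1→9→5 push 1
augment #4: 2→1→8→7→5 push 1
augment #5: 2→4→3→7→5 push 6
augment #6: 2→4→3→9→5 push 3
augment #7: 2→4→6→7→5 push 3
augment #8: 2→1→4→6→7→5 push 6
augment #9: 2→1→4→0→6→7→5 push 1
augment #10: 2→1→4→3→9→7→5 push 1
max flow = 35; residual-reachable set from 2 gives S-side
cut edges (S→T): {(1,8), (1,9), (2,8), (4,0), (4,3), (4,6)} total cap 35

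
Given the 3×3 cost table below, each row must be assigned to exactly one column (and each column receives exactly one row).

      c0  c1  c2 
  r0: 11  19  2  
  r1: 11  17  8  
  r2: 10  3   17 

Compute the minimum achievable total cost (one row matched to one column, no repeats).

Minimum assignment cost: 16

optimal assignment: row0→col2 (cost 2), row1→col0 (cost 11), row2→col1 (cost 3)
total = 2 + 11 + 3 = 16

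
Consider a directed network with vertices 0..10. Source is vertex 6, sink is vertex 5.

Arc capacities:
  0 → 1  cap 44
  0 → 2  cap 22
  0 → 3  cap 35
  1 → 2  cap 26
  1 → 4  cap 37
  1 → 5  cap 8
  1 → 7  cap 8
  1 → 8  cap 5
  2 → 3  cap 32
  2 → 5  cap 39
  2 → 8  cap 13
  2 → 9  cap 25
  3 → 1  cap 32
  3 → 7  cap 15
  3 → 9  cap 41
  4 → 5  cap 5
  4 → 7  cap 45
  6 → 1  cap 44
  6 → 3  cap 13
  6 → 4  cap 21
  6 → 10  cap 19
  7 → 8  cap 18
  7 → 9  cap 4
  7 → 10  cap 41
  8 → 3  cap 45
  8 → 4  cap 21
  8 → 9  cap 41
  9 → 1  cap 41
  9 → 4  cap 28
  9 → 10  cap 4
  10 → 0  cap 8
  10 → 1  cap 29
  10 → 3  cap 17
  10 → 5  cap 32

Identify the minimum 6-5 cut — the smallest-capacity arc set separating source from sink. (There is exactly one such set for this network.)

Min-cut arcs: {(1,2), (1,5), (4,5), (10,0), (10,5)} (total capacity 79)

augment #1: 6→1→5 push 8
augment #2: 6→4→5 push 5
augment #3: 6→10→5 push 19
augment #4: 6→1→2→5 push 26
augment #5: 6→1→7→10→5 push 8
augment #6: 6→3→7→10→5 push 5
augment #7: 6→3→7→10→0→2→5 push 8
max flow = 79; residual-reachable set from 6 gives S-side
cut edges (S→T): {(1,2), (1,5), (4,5), (10,0), (10,5)} total cap 79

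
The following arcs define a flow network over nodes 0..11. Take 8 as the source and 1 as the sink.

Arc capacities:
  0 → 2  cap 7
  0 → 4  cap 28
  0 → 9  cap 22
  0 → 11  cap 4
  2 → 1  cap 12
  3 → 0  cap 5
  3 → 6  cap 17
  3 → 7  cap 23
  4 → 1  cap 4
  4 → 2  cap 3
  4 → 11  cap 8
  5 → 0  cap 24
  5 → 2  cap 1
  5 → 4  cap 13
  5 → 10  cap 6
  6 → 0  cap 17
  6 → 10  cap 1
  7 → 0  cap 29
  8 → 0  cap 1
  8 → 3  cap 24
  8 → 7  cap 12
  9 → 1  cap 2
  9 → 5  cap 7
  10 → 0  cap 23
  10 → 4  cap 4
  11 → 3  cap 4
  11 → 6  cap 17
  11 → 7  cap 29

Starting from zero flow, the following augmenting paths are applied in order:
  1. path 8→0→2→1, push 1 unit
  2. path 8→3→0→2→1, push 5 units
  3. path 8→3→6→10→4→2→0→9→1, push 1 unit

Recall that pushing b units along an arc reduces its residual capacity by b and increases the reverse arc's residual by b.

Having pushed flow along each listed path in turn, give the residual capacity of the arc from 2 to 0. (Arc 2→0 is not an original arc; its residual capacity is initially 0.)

after path 1 (8→0→2→1, push 1): res(2,0)=1
after path 2 (8→3→0→2→1, push 5): res(2,0)=6
after path 3 (8→3→6→10→4→2→0→9→1, push 1): res(2,0)=5

Residual capacity of (2,0): 5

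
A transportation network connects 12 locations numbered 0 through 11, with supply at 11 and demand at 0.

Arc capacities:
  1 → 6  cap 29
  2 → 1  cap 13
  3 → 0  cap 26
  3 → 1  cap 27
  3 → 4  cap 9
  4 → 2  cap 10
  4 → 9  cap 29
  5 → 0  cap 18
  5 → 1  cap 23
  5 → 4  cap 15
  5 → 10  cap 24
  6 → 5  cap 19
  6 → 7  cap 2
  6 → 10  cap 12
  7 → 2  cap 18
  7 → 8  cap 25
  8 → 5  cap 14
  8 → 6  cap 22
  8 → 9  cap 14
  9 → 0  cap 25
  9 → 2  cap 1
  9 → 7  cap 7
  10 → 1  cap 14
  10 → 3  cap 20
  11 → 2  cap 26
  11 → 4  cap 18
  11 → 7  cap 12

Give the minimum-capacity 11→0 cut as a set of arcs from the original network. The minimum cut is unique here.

augment #1: 11→4→9→0 push 18
augment #2: 11→7→8→5→0 push 12
augment #3: 11→2→1→6→5→0 push 6
augment #4: 11→2→1→6→10→3→0 push 7
max flow = 43; residual-reachable set from 11 gives S-side
cut edges (S→T): {(2,1), (11,4), (11,7)} total cap 43

Min-cut arcs: {(2,1), (11,4), (11,7)} (total capacity 43)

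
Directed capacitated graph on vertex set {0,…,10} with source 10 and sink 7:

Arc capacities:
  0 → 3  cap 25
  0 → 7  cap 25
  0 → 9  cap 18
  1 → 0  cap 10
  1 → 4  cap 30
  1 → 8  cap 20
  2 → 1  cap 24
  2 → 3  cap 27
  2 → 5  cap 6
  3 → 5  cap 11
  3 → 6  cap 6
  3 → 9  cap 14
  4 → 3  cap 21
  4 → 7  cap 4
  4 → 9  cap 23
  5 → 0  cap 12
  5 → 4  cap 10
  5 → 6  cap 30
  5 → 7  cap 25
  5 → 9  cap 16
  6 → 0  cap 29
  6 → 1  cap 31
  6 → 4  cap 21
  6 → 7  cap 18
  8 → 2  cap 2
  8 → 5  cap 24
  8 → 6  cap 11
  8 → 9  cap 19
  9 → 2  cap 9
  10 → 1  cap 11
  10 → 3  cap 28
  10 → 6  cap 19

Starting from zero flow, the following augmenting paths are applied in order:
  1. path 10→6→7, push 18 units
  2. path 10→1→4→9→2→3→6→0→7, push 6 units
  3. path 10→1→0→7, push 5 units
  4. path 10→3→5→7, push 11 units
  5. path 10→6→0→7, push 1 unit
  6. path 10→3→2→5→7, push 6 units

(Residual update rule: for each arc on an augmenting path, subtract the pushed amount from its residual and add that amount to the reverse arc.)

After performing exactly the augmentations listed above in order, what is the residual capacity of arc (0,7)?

after path 1 (10→6→7, push 18): res(0,7)=25
after path 2 (10→1→4→9→2→3→6→0→7, push 6): res(0,7)=19
after path 3 (10→1→0→7, push 5): res(0,7)=14
after path 4 (10→3→5→7, push 11): res(0,7)=14
after path 5 (10→6→0→7, push 1): res(0,7)=13
after path 6 (10→3→2→5→7, push 6): res(0,7)=13

Residual capacity of (0,7): 13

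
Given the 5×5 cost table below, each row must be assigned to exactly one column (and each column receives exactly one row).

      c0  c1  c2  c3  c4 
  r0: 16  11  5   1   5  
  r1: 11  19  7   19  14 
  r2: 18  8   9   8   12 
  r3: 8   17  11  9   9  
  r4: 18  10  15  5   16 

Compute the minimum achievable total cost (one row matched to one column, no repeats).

Minimum assignment cost: 33

optimal assignment: row0→col4 (cost 5), row1→col2 (cost 7), row2→col1 (cost 8), row3→col0 (cost 8), row4→col3 (cost 5)
total = 5 + 7 + 8 + 8 + 5 = 33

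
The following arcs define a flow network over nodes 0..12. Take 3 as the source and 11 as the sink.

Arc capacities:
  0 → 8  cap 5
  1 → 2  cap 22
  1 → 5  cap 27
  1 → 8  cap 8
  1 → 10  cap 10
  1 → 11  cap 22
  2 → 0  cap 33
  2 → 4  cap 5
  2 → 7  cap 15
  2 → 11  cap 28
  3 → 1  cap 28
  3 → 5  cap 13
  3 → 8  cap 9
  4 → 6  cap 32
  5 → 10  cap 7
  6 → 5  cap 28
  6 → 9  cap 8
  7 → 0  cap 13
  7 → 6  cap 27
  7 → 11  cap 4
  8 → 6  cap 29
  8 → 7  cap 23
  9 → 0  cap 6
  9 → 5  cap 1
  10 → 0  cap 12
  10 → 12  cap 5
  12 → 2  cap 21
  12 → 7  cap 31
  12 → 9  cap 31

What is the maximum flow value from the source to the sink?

augment #1: 3→1→11 bottleneck 22, total now 22
augment #2: 3→1→2→11 bottleneck 6, total now 28
augment #3: 3→8→7→11 bottleneck 4, total now 32
augment #4: 3→5→10→12→2→11 bottleneck 5, total now 37

Maximum flow value: 37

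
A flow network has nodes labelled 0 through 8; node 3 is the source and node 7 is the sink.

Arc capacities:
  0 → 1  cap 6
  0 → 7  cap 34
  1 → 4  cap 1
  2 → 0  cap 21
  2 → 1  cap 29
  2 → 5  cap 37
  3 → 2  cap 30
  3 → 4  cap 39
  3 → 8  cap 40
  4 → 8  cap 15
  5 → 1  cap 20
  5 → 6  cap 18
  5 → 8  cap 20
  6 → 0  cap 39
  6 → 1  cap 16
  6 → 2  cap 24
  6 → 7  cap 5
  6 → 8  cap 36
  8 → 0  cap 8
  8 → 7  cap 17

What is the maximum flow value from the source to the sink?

augment #1: 3→8→7 bottleneck 17, total now 17
augment #2: 3→2→0→7 bottleneck 21, total now 38
augment #3: 3→8→0→7 bottleneck 8, total now 46
augment #4: 3→2→5→6→7 bottleneck 5, total now 51
augment #5: 3→2→5→6→0→7 bottleneck 4, total now 55

Maximum flow value: 55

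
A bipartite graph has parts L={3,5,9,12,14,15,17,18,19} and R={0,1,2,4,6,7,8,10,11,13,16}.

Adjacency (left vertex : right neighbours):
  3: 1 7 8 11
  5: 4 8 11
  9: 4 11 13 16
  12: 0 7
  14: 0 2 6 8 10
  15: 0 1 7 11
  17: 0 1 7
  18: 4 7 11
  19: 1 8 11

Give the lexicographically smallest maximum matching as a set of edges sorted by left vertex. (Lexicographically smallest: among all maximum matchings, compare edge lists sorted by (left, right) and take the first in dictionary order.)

|M| = 8 (so the lex-smallest maximum matching has 8 edges)
process left vertices in ascending order; for each, take the smallest-labelled available neighbour that still permits 8 edges overall, or leave it unmatched if none does
lex-smallest matching: {3-1, 5-4, 9-13, 12-0, 14-2, 15-7, 18-11, 19-8}

Lex-smallest maximum matching: {(3,1), (5,4), (9,13), (12,0), (14,2), (15,7), (18,11), (19,8)}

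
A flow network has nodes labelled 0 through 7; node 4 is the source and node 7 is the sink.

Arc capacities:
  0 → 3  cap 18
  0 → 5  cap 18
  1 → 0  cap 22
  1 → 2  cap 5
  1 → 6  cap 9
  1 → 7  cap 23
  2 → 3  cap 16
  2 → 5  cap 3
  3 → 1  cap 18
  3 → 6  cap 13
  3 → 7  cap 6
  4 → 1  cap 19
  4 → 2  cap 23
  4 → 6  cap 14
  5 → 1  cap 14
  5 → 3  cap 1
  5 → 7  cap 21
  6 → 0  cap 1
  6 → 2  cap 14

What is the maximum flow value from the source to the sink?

Maximum flow value: 39

augment #1: 4→1→7 bottleneck 19, total now 19
augment #2: 4→2→3→7 bottleneck 6, total now 25
augment #3: 4→2→5→7 bottleneck 3, total now 28
augment #4: 4→2→3→1→7 bottleneck 4, total now 32
augment #5: 4→6→0→5→7 bottleneck 1, total now 33
augment #6: 4→2→3→1→0→5→7 bottleneck 6, total now 39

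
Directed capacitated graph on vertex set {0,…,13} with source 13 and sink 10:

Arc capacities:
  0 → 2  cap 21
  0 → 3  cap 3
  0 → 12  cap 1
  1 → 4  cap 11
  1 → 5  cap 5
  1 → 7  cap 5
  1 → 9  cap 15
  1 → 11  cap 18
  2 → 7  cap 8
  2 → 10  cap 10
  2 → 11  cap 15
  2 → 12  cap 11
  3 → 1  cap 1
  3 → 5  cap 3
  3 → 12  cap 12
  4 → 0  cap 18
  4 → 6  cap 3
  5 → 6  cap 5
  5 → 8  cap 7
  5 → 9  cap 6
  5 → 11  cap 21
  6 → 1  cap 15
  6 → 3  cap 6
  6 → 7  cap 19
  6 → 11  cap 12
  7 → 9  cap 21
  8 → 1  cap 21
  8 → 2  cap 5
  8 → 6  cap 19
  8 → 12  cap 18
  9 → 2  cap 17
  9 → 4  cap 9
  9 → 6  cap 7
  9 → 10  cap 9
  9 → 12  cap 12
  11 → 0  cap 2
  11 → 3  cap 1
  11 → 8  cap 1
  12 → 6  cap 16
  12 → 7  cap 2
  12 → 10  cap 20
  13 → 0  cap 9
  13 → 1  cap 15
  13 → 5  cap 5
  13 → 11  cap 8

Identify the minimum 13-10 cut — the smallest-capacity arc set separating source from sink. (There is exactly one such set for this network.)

augment #1: 13→0→2→10 push 9
augment #2: 13→1→9→10 push 9
augment #3: 13→1→9→2→10 push 1
augment #4: 13→1→9→12→10 push 5
augment #5: 13→5→8→12→10 push 5
augment #6: 13→11→0→12→10 push 1
augment #7: 13→11→3→12→10 push 1
augment #8: 13→11→8→12→10 push 1
augment #9: 13→11→0→2→12→10 push 1
max flow = 33; residual-reachable set from 13 gives S-side
cut edges (S→T): {(11,0), (11,3), (11,8), (13,0), (13,1), (13,5)} total cap 33

Min-cut arcs: {(11,0), (11,3), (11,8), (13,0), (13,1), (13,5)} (total capacity 33)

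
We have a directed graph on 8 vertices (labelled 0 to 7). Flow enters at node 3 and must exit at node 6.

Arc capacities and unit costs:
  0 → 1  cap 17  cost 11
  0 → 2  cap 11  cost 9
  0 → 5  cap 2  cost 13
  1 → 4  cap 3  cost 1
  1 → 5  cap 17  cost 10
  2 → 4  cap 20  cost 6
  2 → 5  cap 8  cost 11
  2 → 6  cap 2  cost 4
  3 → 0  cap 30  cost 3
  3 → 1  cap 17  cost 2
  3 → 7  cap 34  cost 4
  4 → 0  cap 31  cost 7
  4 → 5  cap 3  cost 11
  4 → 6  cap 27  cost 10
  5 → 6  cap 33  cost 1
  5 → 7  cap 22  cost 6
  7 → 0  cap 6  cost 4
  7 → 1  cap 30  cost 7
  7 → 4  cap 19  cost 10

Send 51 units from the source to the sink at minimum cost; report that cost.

Minimum cost for 51 units: 1001

shortest-cost path #1: 3→1→4→6 push 3 @ unit cost 13 (adds 39)
shortest-cost path #2: 3→1→5→6 push 14 @ unit cost 13 (adds 182)
shortest-cost path #3: 3→0→2→6 push 2 @ unit cost 16 (adds 32)
shortest-cost path #4: 3→0→5→6 push 2 @ unit cost 17 (adds 34)
shortest-cost path #5: 3→7→1→5→6 push 3 @ unit cost 22 (adds 66)
shortest-cost path #6: 3→7→4→6 push 19 @ unit cost 24 (adds 456)
shortest-cost path #7: 3→0→2→5→6 push 8 @ unit cost 24 (adds 192)
total cost = 1001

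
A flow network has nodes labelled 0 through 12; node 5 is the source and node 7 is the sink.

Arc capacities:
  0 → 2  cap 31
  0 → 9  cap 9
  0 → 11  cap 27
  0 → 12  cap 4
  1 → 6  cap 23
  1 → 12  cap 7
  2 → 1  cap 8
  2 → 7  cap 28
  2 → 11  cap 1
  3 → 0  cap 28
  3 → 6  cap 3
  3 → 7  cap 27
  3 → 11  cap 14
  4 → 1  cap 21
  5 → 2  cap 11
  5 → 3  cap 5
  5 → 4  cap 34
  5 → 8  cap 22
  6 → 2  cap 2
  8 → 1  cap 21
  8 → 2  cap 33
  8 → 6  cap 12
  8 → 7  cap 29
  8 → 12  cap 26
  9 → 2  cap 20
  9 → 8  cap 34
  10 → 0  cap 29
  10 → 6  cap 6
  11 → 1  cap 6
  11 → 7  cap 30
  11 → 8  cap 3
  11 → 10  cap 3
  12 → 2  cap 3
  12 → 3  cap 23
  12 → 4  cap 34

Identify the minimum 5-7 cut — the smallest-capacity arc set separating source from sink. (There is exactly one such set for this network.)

augment #1: 5→2→7 push 11
augment #2: 5→3→7 push 5
augment #3: 5→8→7 push 22
augment #4: 5→4→1→6→2→7 push 2
augment #5: 5→4→1→12→2→7 push 3
augment #6: 5→4→1→12→3→7 push 4
max flow = 47; residual-reachable set from 5 gives S-side
cut edges (S→T): {(1,12), (5,2), (5,3), (5,8), (6,2)} total cap 47

Min-cut arcs: {(1,12), (5,2), (5,3), (5,8), (6,2)} (total capacity 47)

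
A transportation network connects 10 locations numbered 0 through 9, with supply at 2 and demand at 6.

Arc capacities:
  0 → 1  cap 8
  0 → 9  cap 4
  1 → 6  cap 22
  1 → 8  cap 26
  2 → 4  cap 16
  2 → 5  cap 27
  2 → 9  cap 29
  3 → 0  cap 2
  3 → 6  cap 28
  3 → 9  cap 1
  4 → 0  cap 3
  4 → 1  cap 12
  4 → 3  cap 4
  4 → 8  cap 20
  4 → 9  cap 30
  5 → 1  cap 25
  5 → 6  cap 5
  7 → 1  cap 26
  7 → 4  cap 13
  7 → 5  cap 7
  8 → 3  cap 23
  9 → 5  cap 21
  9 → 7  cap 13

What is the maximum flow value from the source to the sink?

Maximum flow value: 54

augment #1: 2→5→6 bottleneck 5, total now 5
augment #2: 2→4→1→6 bottleneck 12, total now 17
augment #3: 2→4→3→6 bottleneck 4, total now 21
augment #4: 2→5→1→6 bottleneck 10, total now 31
augment #5: 2→5→1→8→3→6 bottleneck 12, total now 43
augment #6: 2→9→5→1→8→3→6 bottleneck 3, total now 46
augment #7: 2→9→7→1→8→3→6 bottleneck 8, total now 54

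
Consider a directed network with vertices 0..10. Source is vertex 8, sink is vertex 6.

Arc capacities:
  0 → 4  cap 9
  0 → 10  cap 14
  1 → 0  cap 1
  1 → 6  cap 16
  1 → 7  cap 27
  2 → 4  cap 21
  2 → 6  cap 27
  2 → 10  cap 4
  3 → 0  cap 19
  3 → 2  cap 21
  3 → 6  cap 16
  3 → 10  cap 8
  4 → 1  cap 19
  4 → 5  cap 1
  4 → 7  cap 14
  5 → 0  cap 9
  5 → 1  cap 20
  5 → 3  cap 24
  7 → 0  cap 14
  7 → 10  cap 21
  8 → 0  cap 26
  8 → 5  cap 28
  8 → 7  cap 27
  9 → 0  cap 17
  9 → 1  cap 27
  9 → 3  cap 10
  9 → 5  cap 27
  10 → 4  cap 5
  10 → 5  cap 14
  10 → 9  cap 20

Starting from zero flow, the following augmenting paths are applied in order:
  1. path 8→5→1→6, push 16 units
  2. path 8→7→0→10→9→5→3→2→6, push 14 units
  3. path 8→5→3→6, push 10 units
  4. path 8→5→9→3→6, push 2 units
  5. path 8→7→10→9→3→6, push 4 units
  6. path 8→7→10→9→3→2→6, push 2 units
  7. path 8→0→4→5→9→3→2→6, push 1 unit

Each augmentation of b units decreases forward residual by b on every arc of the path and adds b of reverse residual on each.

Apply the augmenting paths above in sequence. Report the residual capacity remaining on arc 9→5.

after path 1 (8→5→1→6, push 16): res(9,5)=27
after path 2 (8→7→0→10→9→5→3→2→6, push 14): res(9,5)=13
after path 3 (8→5→3→6, push 10): res(9,5)=13
after path 4 (8→5→9→3→6, push 2): res(9,5)=15
after path 5 (8→7→10→9→3→6, push 4): res(9,5)=15
after path 6 (8→7→10→9→3→2→6, push 2): res(9,5)=15
after path 7 (8→0→4→5→9→3→2→6, push 1): res(9,5)=16

Residual capacity of (9,5): 16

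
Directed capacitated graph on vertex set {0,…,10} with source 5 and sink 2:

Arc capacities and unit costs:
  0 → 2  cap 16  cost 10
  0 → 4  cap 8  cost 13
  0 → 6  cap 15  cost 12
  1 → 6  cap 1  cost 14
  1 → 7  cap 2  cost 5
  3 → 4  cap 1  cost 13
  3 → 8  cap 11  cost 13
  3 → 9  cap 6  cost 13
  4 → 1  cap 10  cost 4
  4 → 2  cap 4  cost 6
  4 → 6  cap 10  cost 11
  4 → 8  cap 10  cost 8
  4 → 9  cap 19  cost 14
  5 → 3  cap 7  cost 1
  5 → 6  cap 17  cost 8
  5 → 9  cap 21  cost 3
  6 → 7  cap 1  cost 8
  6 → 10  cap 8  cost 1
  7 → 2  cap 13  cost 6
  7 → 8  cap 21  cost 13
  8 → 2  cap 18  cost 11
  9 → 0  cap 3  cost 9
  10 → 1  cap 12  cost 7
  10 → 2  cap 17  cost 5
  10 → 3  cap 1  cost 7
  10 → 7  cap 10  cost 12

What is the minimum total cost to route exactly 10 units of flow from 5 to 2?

shortest-cost path #1: 5→6→10→2 push 8 @ unit cost 14 (adds 112)
shortest-cost path #2: 5→3→4→2 push 1 @ unit cost 20 (adds 20)
shortest-cost path #3: 5→6→7→2 push 1 @ unit cost 22 (adds 22)
total cost = 154

Minimum cost for 10 units: 154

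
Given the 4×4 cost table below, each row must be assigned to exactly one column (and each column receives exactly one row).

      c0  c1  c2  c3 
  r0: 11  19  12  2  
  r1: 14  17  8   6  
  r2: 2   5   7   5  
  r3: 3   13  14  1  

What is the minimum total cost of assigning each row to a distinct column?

optimal assignment: row0→col3 (cost 2), row1→col2 (cost 8), row2→col1 (cost 5), row3→col0 (cost 3)
total = 2 + 8 + 5 + 3 = 18

Minimum assignment cost: 18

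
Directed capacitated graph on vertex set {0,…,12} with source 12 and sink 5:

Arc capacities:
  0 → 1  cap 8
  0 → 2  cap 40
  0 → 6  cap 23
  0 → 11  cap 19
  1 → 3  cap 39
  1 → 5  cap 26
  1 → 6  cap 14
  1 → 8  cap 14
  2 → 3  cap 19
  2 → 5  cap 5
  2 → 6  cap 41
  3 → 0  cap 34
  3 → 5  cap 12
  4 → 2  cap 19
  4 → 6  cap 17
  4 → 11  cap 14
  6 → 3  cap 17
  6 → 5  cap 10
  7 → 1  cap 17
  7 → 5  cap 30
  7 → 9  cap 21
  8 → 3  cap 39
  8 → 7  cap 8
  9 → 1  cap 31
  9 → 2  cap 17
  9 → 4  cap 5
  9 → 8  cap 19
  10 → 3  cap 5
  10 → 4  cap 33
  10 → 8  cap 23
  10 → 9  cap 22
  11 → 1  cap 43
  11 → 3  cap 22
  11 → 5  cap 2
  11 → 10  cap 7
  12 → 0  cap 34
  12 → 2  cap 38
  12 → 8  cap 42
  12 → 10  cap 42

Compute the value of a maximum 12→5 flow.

Maximum flow value: 63

augment #1: 12→2→5 bottleneck 5, total now 5
augment #2: 12→0→1→5 bottleneck 8, total now 13
augment #3: 12→0→6→5 bottleneck 10, total now 23
augment #4: 12→0→11→5 bottleneck 2, total now 25
augment #5: 12→2→3→5 bottleneck 12, total now 37
augment #6: 12→8→7→5 bottleneck 8, total now 45
augment #7: 12→0→11→1→5 bottleneck 14, total now 59
augment #8: 12→10→9→1→5 bottleneck 4, total now 63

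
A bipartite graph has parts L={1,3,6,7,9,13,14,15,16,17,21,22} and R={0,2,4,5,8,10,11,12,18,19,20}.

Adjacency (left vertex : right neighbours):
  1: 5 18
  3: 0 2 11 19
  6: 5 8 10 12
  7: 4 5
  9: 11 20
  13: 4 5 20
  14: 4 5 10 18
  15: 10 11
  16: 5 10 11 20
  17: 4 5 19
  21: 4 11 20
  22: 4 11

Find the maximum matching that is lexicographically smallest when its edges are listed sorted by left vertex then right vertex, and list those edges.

Lex-smallest maximum matching: {(1,5), (3,0), (6,8), (7,4), (9,11), (13,20), (14,18), (15,10), (17,19)}

|M| = 9 (so the lex-smallest maximum matching has 9 edges)
process left vertices in ascending order; for each, take the smallest-labelled available neighbour that still permits 9 edges overall, or leave it unmatched if none does
lex-smallest matching: {1-5, 3-0, 6-8, 7-4, 9-11, 13-20, 14-18, 15-10, 17-19}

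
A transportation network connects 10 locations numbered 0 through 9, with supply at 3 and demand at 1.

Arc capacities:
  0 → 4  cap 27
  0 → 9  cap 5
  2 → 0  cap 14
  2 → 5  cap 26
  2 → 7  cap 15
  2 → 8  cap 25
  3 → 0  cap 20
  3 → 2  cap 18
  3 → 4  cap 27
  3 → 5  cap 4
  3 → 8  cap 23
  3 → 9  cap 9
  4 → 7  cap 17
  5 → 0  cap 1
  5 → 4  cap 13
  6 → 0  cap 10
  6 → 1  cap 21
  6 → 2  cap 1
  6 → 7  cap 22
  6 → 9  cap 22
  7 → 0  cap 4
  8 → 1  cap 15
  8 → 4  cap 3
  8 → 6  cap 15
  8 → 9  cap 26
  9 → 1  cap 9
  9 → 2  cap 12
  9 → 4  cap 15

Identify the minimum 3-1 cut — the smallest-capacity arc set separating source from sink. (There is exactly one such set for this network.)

Min-cut arcs: {(8,1), (8,6), (9,1)} (total capacity 39)

augment #1: 3→8→1 push 15
augment #2: 3→9→1 push 9
augment #3: 3→8→6→1 push 8
augment #4: 3→2→8→6→1 push 7
max flow = 39; residual-reachable set from 3 gives S-side
cut edges (S→T): {(8,1), (8,6), (9,1)} total cap 39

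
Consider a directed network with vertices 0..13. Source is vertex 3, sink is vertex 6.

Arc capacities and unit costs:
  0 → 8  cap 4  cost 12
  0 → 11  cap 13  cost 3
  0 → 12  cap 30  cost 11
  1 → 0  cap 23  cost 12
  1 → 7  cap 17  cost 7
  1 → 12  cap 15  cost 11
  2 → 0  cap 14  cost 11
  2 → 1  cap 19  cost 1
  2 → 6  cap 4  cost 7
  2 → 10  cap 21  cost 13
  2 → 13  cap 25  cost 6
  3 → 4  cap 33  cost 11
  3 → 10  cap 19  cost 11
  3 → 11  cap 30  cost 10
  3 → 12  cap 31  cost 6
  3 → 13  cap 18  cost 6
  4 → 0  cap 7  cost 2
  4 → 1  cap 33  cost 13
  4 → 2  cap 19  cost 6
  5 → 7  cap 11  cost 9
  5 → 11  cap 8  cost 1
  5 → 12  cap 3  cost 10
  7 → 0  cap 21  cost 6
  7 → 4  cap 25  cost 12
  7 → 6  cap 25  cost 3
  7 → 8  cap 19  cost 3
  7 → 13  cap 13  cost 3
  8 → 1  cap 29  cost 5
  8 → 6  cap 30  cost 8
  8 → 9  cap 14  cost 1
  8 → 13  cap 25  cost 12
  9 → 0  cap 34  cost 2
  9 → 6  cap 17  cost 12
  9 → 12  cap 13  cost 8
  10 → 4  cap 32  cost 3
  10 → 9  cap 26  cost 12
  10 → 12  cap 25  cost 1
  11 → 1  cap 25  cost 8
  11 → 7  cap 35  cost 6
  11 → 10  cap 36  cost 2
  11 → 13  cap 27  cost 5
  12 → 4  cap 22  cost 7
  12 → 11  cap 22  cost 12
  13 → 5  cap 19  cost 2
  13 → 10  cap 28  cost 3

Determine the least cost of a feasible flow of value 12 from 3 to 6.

Minimum cost for 12 units: 220

shortest-cost path #1: 3→13→5→11→7→6 push 8 @ unit cost 18 (adds 144)
shortest-cost path #2: 3→11→7→6 push 4 @ unit cost 19 (adds 76)
total cost = 220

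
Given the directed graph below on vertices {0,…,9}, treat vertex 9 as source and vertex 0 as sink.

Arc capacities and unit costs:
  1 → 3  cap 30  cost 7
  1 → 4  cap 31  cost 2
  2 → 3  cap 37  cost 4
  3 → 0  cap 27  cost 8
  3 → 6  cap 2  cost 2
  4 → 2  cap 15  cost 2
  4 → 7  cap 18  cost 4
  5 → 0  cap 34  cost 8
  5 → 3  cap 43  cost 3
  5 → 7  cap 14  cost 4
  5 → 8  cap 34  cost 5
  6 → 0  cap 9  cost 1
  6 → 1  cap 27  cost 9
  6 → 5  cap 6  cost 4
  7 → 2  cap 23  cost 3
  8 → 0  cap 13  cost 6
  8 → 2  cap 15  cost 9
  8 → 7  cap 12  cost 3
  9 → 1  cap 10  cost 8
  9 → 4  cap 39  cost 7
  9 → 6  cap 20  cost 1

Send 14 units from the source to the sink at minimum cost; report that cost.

shortest-cost path #1: 9→6→0 push 9 @ unit cost 2 (adds 18)
shortest-cost path #2: 9→6→5→0 push 5 @ unit cost 13 (adds 65)
total cost = 83

Minimum cost for 14 units: 83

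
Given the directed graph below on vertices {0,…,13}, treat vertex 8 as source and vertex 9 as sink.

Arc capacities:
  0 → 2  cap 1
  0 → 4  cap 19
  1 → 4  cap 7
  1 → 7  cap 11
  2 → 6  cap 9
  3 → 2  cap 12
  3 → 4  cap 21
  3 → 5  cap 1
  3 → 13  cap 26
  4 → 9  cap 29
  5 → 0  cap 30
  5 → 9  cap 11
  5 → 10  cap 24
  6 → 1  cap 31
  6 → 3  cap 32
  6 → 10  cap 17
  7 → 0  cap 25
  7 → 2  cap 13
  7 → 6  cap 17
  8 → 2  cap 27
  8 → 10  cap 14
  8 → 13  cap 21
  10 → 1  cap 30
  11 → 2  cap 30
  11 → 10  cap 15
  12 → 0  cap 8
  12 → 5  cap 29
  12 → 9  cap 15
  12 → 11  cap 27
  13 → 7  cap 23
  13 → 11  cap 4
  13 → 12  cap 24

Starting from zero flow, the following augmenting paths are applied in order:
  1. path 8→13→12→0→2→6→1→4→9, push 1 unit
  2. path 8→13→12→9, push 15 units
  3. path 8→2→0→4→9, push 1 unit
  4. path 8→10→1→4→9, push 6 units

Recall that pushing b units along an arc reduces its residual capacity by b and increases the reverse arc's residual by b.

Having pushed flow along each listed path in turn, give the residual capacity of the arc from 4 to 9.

Residual capacity of (4,9): 21

after path 1 (8→13→12→0→2→6→1→4→9, push 1): res(4,9)=28
after path 2 (8→13→12→9, push 15): res(4,9)=28
after path 3 (8→2→0→4→9, push 1): res(4,9)=27
after path 4 (8→10→1→4→9, push 6): res(4,9)=21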